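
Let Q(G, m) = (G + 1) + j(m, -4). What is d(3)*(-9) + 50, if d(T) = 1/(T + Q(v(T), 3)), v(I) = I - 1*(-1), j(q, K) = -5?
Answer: 47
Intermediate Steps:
v(I) = 1 + I (v(I) = I + 1 = 1 + I)
Q(G, m) = -4 + G (Q(G, m) = (G + 1) - 5 = (1 + G) - 5 = -4 + G)
d(T) = 1/(-3 + 2*T) (d(T) = 1/(T + (-4 + (1 + T))) = 1/(T + (-3 + T)) = 1/(-3 + 2*T))
d(3)*(-9) + 50 = -9/(-3 + 2*3) + 50 = -9/(-3 + 6) + 50 = -9/3 + 50 = (⅓)*(-9) + 50 = -3 + 50 = 47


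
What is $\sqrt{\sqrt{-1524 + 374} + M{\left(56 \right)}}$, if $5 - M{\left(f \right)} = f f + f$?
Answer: $\sqrt{-3187 + 5 i \sqrt{46}} \approx 0.3003 + 56.454 i$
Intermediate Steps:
$M{\left(f \right)} = 5 - f - f^{2}$ ($M{\left(f \right)} = 5 - \left(f f + f\right) = 5 - \left(f^{2} + f\right) = 5 - \left(f + f^{2}\right) = 5 - f - f^{2}$)
$\sqrt{\sqrt{-1524 + 374} + M{\left(56 \right)}} = \sqrt{\sqrt{-1524 + 374} - 3187} = \sqrt{\sqrt{-1150} - 3187} = \sqrt{5 i \sqrt{46} - 3187} = \sqrt{-3187 + 5 i \sqrt{46}}$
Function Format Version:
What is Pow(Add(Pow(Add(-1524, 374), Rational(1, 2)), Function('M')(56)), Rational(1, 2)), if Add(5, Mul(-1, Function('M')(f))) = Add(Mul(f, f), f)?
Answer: Pow(Add(-3187, Mul(5, I, Pow(46, Rational(1, 2)))), Rational(1, 2)) ≈ Add(0.3003, Mul(56.454, I))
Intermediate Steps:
Function('M')(f) = Add(5, Mul(-1, f), Mul(-1, Pow(f, 2))) (Function('M')(f) = Add(5, Mul(-1, Add(Mul(f, f), f))) = Add(5, Mul(-1, Add(Pow(f, 2), f))) = Add(5, Mul(-1, Add(f, Pow(f, 2)))) = Add(5, Add(Mul(-1, f), Mul(-1, Pow(f, 2)))) = Add(5, Mul(-1, f), Mul(-1, Pow(f, 2))))
Pow(Add(Pow(Add(-1524, 374), Rational(1, 2)), Function('M')(56)), Rational(1, 2)) = Pow(Add(Pow(Add(-1524, 374), Rational(1, 2)), Add(5, Mul(-1, 56), Mul(-1, Pow(56, 2)))), Rational(1, 2)) = Pow(Add(Pow(-1150, Rational(1, 2)), Add(5, -56, Mul(-1, 3136))), Rational(1, 2)) = Pow(Add(Mul(5, I, Pow(46, Rational(1, 2))), Add(5, -56, -3136)), Rational(1, 2)) = Pow(Add(Mul(5, I, Pow(46, Rational(1, 2))), -3187), Rational(1, 2)) = Pow(Add(-3187, Mul(5, I, Pow(46, Rational(1, 2)))), Rational(1, 2))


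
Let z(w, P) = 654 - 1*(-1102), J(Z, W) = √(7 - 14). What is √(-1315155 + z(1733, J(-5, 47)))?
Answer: I*√1313399 ≈ 1146.0*I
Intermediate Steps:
J(Z, W) = I*√7 (J(Z, W) = √(-7) = I*√7)
z(w, P) = 1756 (z(w, P) = 654 + 1102 = 1756)
√(-1315155 + z(1733, J(-5, 47))) = √(-1315155 + 1756) = √(-1313399) = I*√1313399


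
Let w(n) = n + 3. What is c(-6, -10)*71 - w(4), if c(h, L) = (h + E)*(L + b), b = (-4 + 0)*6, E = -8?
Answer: 33789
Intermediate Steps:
w(n) = 3 + n
b = -24 (b = -4*6 = -24)
c(h, L) = (-24 + L)*(-8 + h) (c(h, L) = (h - 8)*(L - 24) = (-8 + h)*(-24 + L) = (-24 + L)*(-8 + h))
c(-6, -10)*71 - w(4) = (192 - 24*(-6) - 8*(-10) - 10*(-6))*71 - (3 + 4) = (192 + 144 + 80 + 60)*71 - 1*7 = 476*71 - 7 = 33796 - 7 = 33789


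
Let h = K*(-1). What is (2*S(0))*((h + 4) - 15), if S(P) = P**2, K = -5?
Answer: 0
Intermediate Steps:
h = 5 (h = -5*(-1) = 5)
(2*S(0))*((h + 4) - 15) = (2*0**2)*((5 + 4) - 15) = (2*0)*(9 - 15) = 0*(-6) = 0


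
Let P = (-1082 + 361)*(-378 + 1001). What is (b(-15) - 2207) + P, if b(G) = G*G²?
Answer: -454765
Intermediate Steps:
b(G) = G³
P = -449183 (P = -721*623 = -449183)
(b(-15) - 2207) + P = ((-15)³ - 2207) - 449183 = (-3375 - 2207) - 449183 = -5582 - 449183 = -454765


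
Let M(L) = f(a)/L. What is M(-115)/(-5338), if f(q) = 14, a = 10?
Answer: 7/306935 ≈ 2.2806e-5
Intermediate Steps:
M(L) = 14/L
M(-115)/(-5338) = (14/(-115))/(-5338) = (14*(-1/115))*(-1/5338) = -14/115*(-1/5338) = 7/306935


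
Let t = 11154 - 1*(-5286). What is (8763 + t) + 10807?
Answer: 36010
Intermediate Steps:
t = 16440 (t = 11154 + 5286 = 16440)
(8763 + t) + 10807 = (8763 + 16440) + 10807 = 25203 + 10807 = 36010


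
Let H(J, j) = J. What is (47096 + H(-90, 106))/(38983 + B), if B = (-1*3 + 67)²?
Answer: 47006/43079 ≈ 1.0912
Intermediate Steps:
B = 4096 (B = (-3 + 67)² = 64² = 4096)
(47096 + H(-90, 106))/(38983 + B) = (47096 - 90)/(38983 + 4096) = 47006/43079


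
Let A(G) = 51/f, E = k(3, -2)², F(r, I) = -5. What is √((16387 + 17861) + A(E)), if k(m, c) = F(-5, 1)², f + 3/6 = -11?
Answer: √18114846/23 ≈ 185.05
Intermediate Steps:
f = -23/2 (f = -½ - 11 = -23/2 ≈ -11.500)
k(m, c) = 25 (k(m, c) = (-5)² = 25)
E = 625 (E = 25² = 625)
A(G) = -102/23 (A(G) = 51/(-23/2) = 51*(-2/23) = -102/23)
√((16387 + 17861) + A(E)) = √((16387 + 17861) - 102/23) = √(34248 - 102/23) = √(787602/23) = √18114846/23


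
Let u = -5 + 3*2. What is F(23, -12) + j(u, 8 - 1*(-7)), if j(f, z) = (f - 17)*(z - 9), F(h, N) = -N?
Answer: -84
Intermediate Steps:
u = 1 (u = -5 + 6 = 1)
j(f, z) = (-17 + f)*(-9 + z)
F(23, -12) + j(u, 8 - 1*(-7)) = -1*(-12) + (153 - 17*(8 - 1*(-7)) - 9*1 + 1*(8 - 1*(-7))) = 12 + (153 - 17*(8 + 7) - 9 + 1*(8 + 7)) = 12 + (153 - 17*15 - 9 + 1*15) = 12 + (153 - 255 - 9 + 15) = 12 - 96 = -84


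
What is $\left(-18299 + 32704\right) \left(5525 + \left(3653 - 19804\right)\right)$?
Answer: $-153067530$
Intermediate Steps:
$\left(-18299 + 32704\right) \left(5525 + \left(3653 - 19804\right)\right) = 14405 \left(5525 + \left(3653 - 19804\right)\right) = 14405 \left(5525 - 16151\right) = 14405 \left(-10626\right) = -153067530$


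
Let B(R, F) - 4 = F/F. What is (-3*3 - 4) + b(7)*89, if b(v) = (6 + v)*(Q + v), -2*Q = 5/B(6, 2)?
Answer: 15015/2 ≈ 7507.5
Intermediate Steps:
B(R, F) = 5 (B(R, F) = 4 + F/F = 4 + 1 = 5)
Q = -1/2 (Q = -5/(2*5) = -1/2*1 = -1/2 ≈ -0.50000)
b(v) = (6 + v)*(-1/2 + v)
(-3*3 - 4) + b(7)*89 = (-3*3 - 4) + (-3 + 7**2 + (11/2)*7)*89 = (-9 - 4) + (-3 + 49 + 77/2)*89 = -13 + (169/2)*89 = -13 + 15041/2 = 15015/2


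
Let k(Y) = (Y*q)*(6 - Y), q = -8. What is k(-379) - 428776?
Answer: 738544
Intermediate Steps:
k(Y) = -8*Y*(6 - Y) (k(Y) = (Y*(-8))*(6 - Y) = (-8*Y)*(6 - Y) = -8*Y*(6 - Y))
k(-379) - 428776 = 8*(-379)*(-6 - 379) - 428776 = 8*(-379)*(-385) - 428776 = 1167320 - 428776 = 738544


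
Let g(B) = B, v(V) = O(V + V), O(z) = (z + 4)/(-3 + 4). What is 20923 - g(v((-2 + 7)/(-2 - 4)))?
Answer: 62762/3 ≈ 20921.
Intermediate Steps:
O(z) = 4 + z (O(z) = (4 + z)/1 = (4 + z)*1 = 4 + z)
v(V) = 4 + 2*V (v(V) = 4 + (V + V) = 4 + 2*V)
20923 - g(v((-2 + 7)/(-2 - 4))) = 20923 - (4 + 2*((-2 + 7)/(-2 - 4))) = 20923 - (4 + 2*(5/(-6))) = 20923 - (4 + 2*(5*(-1/6))) = 20923 - (4 + 2*(-5/6)) = 20923 - (4 - 5/3) = 20923 - 1*7/3 = 20923 - 7/3 = 62762/3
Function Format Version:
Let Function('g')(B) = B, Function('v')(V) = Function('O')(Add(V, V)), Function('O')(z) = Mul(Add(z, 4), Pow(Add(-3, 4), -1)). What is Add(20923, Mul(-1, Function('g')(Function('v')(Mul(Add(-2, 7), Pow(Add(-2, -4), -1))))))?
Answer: Rational(62762, 3) ≈ 20921.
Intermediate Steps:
Function('O')(z) = Add(4, z) (Function('O')(z) = Mul(Add(4, z), Pow(1, -1)) = Mul(Add(4, z), 1) = Add(4, z))
Function('v')(V) = Add(4, Mul(2, V)) (Function('v')(V) = Add(4, Add(V, V)) = Add(4, Mul(2, V)))
Add(20923, Mul(-1, Function('g')(Function('v')(Mul(Add(-2, 7), Pow(Add(-2, -4), -1)))))) = Add(20923, Mul(-1, Add(4, Mul(2, Mul(Add(-2, 7), Pow(Add(-2, -4), -1)))))) = Add(20923, Mul(-1, Add(4, Mul(2, Mul(5, Pow(-6, -1)))))) = Add(20923, Mul(-1, Add(4, Mul(2, Mul(5, Rational(-1, 6)))))) = Add(20923, Mul(-1, Add(4, Mul(2, Rational(-5, 6))))) = Add(20923, Mul(-1, Add(4, Rational(-5, 3)))) = Add(20923, Mul(-1, Rational(7, 3))) = Add(20923, Rational(-7, 3)) = Rational(62762, 3)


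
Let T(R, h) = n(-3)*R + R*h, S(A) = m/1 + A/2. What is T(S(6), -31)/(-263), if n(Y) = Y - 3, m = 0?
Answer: 111/263 ≈ 0.42205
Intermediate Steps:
n(Y) = -3 + Y
S(A) = A/2 (S(A) = 0/1 + A/2 = 0*1 + A*(½) = 0 + A/2 = A/2)
T(R, h) = -6*R + R*h (T(R, h) = (-3 - 3)*R + R*h = -6*R + R*h)
T(S(6), -31)/(-263) = (((½)*6)*(-6 - 31))/(-263) = (3*(-37))*(-1/263) = -111*(-1/263) = 111/263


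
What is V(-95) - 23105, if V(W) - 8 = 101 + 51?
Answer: -22945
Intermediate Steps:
V(W) = 160 (V(W) = 8 + (101 + 51) = 8 + 152 = 160)
V(-95) - 23105 = 160 - 23105 = -22945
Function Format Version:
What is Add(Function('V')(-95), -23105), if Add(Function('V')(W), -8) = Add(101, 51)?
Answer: -22945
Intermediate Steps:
Function('V')(W) = 160 (Function('V')(W) = Add(8, Add(101, 51)) = Add(8, 152) = 160)
Add(Function('V')(-95), -23105) = Add(160, -23105) = -22945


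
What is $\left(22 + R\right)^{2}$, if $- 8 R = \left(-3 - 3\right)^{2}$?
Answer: $\frac{1225}{4} \approx 306.25$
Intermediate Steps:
$R = - \frac{9}{2}$ ($R = - \frac{\left(-3 - 3\right)^{2}}{8} = - \frac{\left(-6\right)^{2}}{8} = \left(- \frac{1}{8}\right) 36 = - \frac{9}{2} \approx -4.5$)
$\left(22 + R\right)^{2} = \left(22 - \frac{9}{2}\right)^{2} = \left(\frac{35}{2}\right)^{2} = \frac{1225}{4}$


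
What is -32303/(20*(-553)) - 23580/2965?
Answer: -33003281/6558580 ≈ -5.0321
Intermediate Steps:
-32303/(20*(-553)) - 23580/2965 = -32303/(-11060) - 23580*1/2965 = -32303*(-1/11060) - 4716/593 = 32303/11060 - 4716/593 = -33003281/6558580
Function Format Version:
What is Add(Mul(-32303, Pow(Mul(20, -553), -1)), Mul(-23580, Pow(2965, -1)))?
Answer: Rational(-33003281, 6558580) ≈ -5.0321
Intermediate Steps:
Add(Mul(-32303, Pow(Mul(20, -553), -1)), Mul(-23580, Pow(2965, -1))) = Add(Mul(-32303, Pow(-11060, -1)), Mul(-23580, Rational(1, 2965))) = Add(Mul(-32303, Rational(-1, 11060)), Rational(-4716, 593)) = Add(Rational(32303, 11060), Rational(-4716, 593)) = Rational(-33003281, 6558580)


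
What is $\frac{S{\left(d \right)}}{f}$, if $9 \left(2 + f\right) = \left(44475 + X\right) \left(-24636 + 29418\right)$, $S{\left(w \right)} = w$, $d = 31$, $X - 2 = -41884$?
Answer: $\frac{93}{4133236} \approx 2.2501 \cdot 10^{-5}$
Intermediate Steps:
$X = -41882$ ($X = 2 - 41884 = -41882$)
$f = \frac{4133236}{3}$ ($f = -2 + \frac{\left(44475 - 41882\right) \left(-24636 + 29418\right)}{9} = -2 + \frac{2593 \cdot 4782}{9} = -2 + \frac{1}{9} \cdot 12399726 = -2 + \frac{4133242}{3} = \frac{4133236}{3} \approx 1.3777 \cdot 10^{6}$)
$\frac{S{\left(d \right)}}{f} = \frac{31}{\frac{4133236}{3}} = 31 \cdot \frac{3}{4133236} = \frac{93}{4133236}$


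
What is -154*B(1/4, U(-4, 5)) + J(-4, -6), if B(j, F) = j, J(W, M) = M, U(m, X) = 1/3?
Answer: -89/2 ≈ -44.500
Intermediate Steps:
U(m, X) = 1/3
-154*B(1/4, U(-4, 5)) + J(-4, -6) = -154/4 - 6 = -154*1/4 - 6 = -77/2 - 6 = -89/2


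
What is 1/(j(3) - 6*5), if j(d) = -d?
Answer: -1/33 ≈ -0.030303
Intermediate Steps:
1/(j(3) - 6*5) = 1/(-1*3 - 6*5) = 1/(-3 - 30) = 1/(-33) = -1/33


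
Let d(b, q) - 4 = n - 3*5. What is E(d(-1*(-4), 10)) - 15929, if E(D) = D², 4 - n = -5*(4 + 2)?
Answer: -15400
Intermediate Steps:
n = 34 (n = 4 - (-5)*(4 + 2) = 4 - (-5)*6 = 4 - 1*(-30) = 4 + 30 = 34)
d(b, q) = 23 (d(b, q) = 4 + (34 - 3*5) = 4 + (34 - 15) = 4 + 19 = 23)
E(d(-1*(-4), 10)) - 15929 = 23² - 15929 = 529 - 15929 = -15400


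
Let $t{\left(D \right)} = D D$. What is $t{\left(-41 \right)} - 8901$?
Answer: $-7220$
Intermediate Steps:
$t{\left(D \right)} = D^{2}$
$t{\left(-41 \right)} - 8901 = \left(-41\right)^{2} - 8901 = 1681 - 8901 = -7220$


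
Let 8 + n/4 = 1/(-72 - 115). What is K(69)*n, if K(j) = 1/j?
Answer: -1996/4301 ≈ -0.46408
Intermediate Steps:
n = -5988/187 (n = -32 + 4/(-72 - 115) = -32 + 4/(-187) = -32 + 4*(-1/187) = -32 - 4/187 = -5988/187 ≈ -32.021)
K(69)*n = -5988/187/69 = (1/69)*(-5988/187) = -1996/4301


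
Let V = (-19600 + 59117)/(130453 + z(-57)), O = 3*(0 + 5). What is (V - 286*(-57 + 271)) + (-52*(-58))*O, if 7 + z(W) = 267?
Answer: -2086662815/130713 ≈ -15964.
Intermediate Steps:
O = 15 (O = 3*5 = 15)
z(W) = 260 (z(W) = -7 + 267 = 260)
V = 39517/130713 (V = (-19600 + 59117)/(130453 + 260) = 39517/130713 ≈ 0.30232)
(V - 286*(-57 + 271)) + (-52*(-58))*O = (39517/130713 - 286*(-57 + 271)) - 52*(-58)*15 = (39517/130713 - 286*214) + 3016*15 = (39517/130713 - 61204) + 45240 = -8000118935/130713 + 45240 = -2086662815/130713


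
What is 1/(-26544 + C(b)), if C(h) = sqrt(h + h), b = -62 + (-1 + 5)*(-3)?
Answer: -6636/176146021 - I*sqrt(37)/352292042 ≈ -3.7673e-5 - 1.7266e-8*I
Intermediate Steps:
b = -74 (b = -62 + 4*(-3) = -62 - 12 = -74)
C(h) = sqrt(2)*sqrt(h) (C(h) = sqrt(2*h) = sqrt(2)*sqrt(h))
1/(-26544 + C(b)) = 1/(-26544 + sqrt(2)*sqrt(-74)) = 1/(-26544 + sqrt(2)*(I*sqrt(74))) = 1/(-26544 + 2*I*sqrt(37))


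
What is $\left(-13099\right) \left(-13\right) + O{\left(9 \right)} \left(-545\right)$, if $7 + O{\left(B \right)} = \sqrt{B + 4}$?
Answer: $174102 - 545 \sqrt{13} \approx 1.7214 \cdot 10^{5}$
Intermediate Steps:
$O{\left(B \right)} = -7 + \sqrt{4 + B}$ ($O{\left(B \right)} = -7 + \sqrt{B + 4} = -7 + \sqrt{4 + B}$)
$\left(-13099\right) \left(-13\right) + O{\left(9 \right)} \left(-545\right) = \left(-13099\right) \left(-13\right) + \left(-7 + \sqrt{4 + 9}\right) \left(-545\right) = 170287 + \left(-7 + \sqrt{13}\right) \left(-545\right) = 170287 + \left(3815 - 545 \sqrt{13}\right) = 174102 - 545 \sqrt{13}$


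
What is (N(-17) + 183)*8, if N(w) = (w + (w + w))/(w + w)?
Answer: 1476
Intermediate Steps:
N(w) = 3/2 (N(w) = (w + 2*w)/((2*w)) = (3*w)*(1/(2*w)) = 3/2)
(N(-17) + 183)*8 = (3/2 + 183)*8 = (369/2)*8 = 1476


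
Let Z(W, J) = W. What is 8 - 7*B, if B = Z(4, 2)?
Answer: -20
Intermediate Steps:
B = 4
8 - 7*B = 8 - 7*4 = 8 - 28 = -20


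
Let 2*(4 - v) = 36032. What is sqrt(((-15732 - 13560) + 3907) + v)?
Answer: I*sqrt(43397) ≈ 208.32*I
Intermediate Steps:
v = -18012 (v = 4 - 1/2*36032 = 4 - 18016 = -18012)
sqrt(((-15732 - 13560) + 3907) + v) = sqrt(((-15732 - 13560) + 3907) - 18012) = sqrt((-29292 + 3907) - 18012) = sqrt(-25385 - 18012) = sqrt(-43397) = I*sqrt(43397)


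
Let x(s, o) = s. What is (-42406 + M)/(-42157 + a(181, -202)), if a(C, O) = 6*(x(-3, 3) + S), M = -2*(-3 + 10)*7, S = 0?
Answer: 6072/6025 ≈ 1.0078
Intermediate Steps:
M = -98 (M = -2*7*7 = -14*7 = -98)
a(C, O) = -18 (a(C, O) = 6*(-3 + 0) = 6*(-3) = -18)
(-42406 + M)/(-42157 + a(181, -202)) = (-42406 - 98)/(-42157 - 18) = -42504/(-42175) = -42504*(-1/42175) = 6072/6025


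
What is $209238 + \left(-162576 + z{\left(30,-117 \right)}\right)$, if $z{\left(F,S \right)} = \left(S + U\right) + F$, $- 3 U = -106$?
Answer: $\frac{139831}{3} \approx 46610.0$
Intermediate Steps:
$U = \frac{106}{3}$ ($U = \left(- \frac{1}{3}\right) \left(-106\right) = \frac{106}{3} \approx 35.333$)
$z{\left(F,S \right)} = \frac{106}{3} + F + S$ ($z{\left(F,S \right)} = \left(S + \frac{106}{3}\right) + F = \left(\frac{106}{3} + S\right) + F = \frac{106}{3} + F + S$)
$209238 + \left(-162576 + z{\left(30,-117 \right)}\right) = 209238 + \left(-162576 + \left(\frac{106}{3} + 30 - 117\right)\right) = 209238 - \frac{487883}{3} = \frac{139831}{3}$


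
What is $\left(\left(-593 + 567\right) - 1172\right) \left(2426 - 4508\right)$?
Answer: $2494236$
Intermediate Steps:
$\left(\left(-593 + 567\right) - 1172\right) \left(2426 - 4508\right) = \left(-26 - 1172\right) \left(-2082\right) = \left(-1198\right) \left(-2082\right) = 2494236$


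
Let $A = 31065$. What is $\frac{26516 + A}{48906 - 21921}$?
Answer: $\frac{57581}{26985} \approx 2.1338$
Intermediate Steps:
$\frac{26516 + A}{48906 - 21921} = \frac{26516 + 31065}{48906 - 21921} = \frac{57581}{26985}$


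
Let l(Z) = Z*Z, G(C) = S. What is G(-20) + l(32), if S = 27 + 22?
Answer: 1073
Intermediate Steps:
S = 49
G(C) = 49
l(Z) = Z²
G(-20) + l(32) = 49 + 32² = 49 + 1024 = 1073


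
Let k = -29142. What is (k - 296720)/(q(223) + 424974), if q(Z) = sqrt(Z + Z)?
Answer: -69241438794/90301450115 + 162931*sqrt(446)/90301450115 ≈ -0.76674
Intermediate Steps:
q(Z) = sqrt(2)*sqrt(Z) (q(Z) = sqrt(2*Z) = sqrt(2)*sqrt(Z))
(k - 296720)/(q(223) + 424974) = (-29142 - 296720)/(sqrt(2)*sqrt(223) + 424974) = -325862/(sqrt(446) + 424974) = -325862/(424974 + sqrt(446))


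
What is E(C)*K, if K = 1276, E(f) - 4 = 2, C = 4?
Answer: 7656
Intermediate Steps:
E(f) = 6 (E(f) = 4 + 2 = 6)
E(C)*K = 6*1276 = 7656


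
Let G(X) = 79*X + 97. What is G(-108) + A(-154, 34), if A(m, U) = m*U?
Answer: -13671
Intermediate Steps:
G(X) = 97 + 79*X
A(m, U) = U*m
G(-108) + A(-154, 34) = (97 + 79*(-108)) + 34*(-154) = (97 - 8532) - 5236 = -8435 - 5236 = -13671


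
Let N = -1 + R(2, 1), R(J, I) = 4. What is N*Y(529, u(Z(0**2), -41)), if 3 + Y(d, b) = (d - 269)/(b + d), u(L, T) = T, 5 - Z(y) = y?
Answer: -903/122 ≈ -7.4016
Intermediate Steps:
Z(y) = 5 - y
N = 3 (N = -1 + 4 = 3)
Y(d, b) = -3 + (-269 + d)/(b + d) (Y(d, b) = -3 + (d - 269)/(b + d) = -3 + (-269 + d)/(b + d))
N*Y(529, u(Z(0**2), -41)) = 3*((-269 - 3*(-41) - 2*529)/(-41 + 529)) = 3*((-269 + 123 - 1058)/488) = 3*((1/488)*(-1204)) = 3*(-301/122) = -903/122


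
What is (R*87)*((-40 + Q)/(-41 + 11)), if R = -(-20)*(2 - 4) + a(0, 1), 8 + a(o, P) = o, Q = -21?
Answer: -42456/5 ≈ -8491.2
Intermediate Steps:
a(o, P) = -8 + o
R = -48 (R = -(-20)*(2 - 4) + (-8 + 0) = -(-20)*(-2) - 8 = -5*8 - 8 = -40 - 8 = -48)
(R*87)*((-40 + Q)/(-41 + 11)) = (-48*87)*((-40 - 21)/(-41 + 11)) = -(-254736)/(-30) = -(-254736)*(-1)/30 = -4176*61/30 = -42456/5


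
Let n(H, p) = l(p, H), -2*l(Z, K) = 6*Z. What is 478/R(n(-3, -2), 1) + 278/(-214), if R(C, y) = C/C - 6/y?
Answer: -51841/535 ≈ -96.899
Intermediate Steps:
l(Z, K) = -3*Z
n(H, p) = -3*p
R(C, y) = 1 - 6/y
478/R(n(-3, -2), 1) + 278/(-214) = 478/(((-6 + 1)/1)) + 278/(-214) = 478/((1*(-5))) + 278*(-1/214) = 478/(-5) - 139/107 = 478*(-⅕) - 139/107 = -478/5 - 139/107 = -51841/535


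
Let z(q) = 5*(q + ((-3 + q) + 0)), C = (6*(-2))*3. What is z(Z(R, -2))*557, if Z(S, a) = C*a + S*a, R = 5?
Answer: 336985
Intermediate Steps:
C = -36 (C = -12*3 = -36)
Z(S, a) = -36*a + S*a
z(q) = -15 + 10*q (z(q) = 5*(q + (-3 + q)) = 5*(-3 + 2*q) = -15 + 10*q)
z(Z(R, -2))*557 = (-15 + 10*(-2*(-36 + 5)))*557 = (-15 + 10*(-2*(-31)))*557 = (-15 + 10*62)*557 = (-15 + 620)*557 = 605*557 = 336985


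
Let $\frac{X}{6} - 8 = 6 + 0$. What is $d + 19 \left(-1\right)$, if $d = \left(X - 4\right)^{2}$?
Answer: $6381$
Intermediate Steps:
$X = 84$ ($X = 48 + 6 \left(6 + 0\right) = 48 + 6 \cdot 6 = 48 + 36 = 84$)
$d = 6400$ ($d = \left(84 - 4\right)^{2} = 80^{2} = 6400$)
$d + 19 \left(-1\right) = 6400 + 19 \left(-1\right) = 6400 - 19 = 6381$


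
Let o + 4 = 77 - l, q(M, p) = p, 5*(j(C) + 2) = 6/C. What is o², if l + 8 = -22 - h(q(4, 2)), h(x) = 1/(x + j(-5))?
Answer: 351649/36 ≈ 9768.0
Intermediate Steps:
j(C) = -2 + 6/(5*C) (j(C) = -2 + (6/C)/5 = -2 + 6/(5*C))
h(x) = 1/(-56/25 + x) (h(x) = 1/(x + (-2 + (6/5)/(-5))) = 1/(x + (-2 + (6/5)*(-⅕))) = 1/(x + (-2 - 6/25)) = 1/(x - 56/25) = 1/(-56/25 + x))
l = -155/6 (l = -8 + (-22 - 25/(-56 + 25*2)) = -8 + (-22 - 25/(-56 + 50)) = -8 + (-22 - 25/(-6)) = -8 + (-22 - 25*(-1)/6) = -8 + (-22 - 1*(-25/6)) = -8 + (-22 + 25/6) = -8 - 107/6 = -155/6 ≈ -25.833)
o = 593/6 (o = -4 + (77 - 1*(-155/6)) = -4 + (77 + 155/6) = -4 + 617/6 = 593/6 ≈ 98.833)
o² = (593/6)² = 351649/36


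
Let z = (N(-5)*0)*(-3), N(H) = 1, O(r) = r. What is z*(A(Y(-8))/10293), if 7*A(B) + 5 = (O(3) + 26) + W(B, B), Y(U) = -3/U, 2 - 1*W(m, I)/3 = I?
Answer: 0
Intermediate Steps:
W(m, I) = 6 - 3*I
A(B) = 30/7 - 3*B/7 (A(B) = -5/7 + ((3 + 26) + (6 - 3*B))/7 = -5/7 + (29 + (6 - 3*B))/7 = -5/7 + (35 - 3*B)/7 = -5/7 + (5 - 3*B/7) = 30/7 - 3*B/7)
z = 0 (z = (1*0)*(-3) = 0*(-3) = 0)
z*(A(Y(-8))/10293) = 0*((30/7 - (-9)/(7*(-8)))/10293) = 0*((30/7 - (-9)*(-1)/(7*8))*(1/10293)) = 0*((30/7 - 3/7*3/8)*(1/10293)) = 0*((30/7 - 9/56)*(1/10293)) = 0*((33/8)*(1/10293)) = 0*(11/27448) = 0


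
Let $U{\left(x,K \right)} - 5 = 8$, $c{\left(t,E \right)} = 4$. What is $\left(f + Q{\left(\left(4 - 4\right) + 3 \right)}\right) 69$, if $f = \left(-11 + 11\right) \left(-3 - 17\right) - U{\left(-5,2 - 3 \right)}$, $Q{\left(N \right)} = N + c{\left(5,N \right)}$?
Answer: $-414$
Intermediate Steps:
$U{\left(x,K \right)} = 13$ ($U{\left(x,K \right)} = 5 + 8 = 13$)
$Q{\left(N \right)} = 4 + N$ ($Q{\left(N \right)} = N + 4 = 4 + N$)
$f = -13$ ($f = \left(-11 + 11\right) \left(-3 - 17\right) - 13 = 0 \left(-20\right) - 13 = 0 - 13 = -13$)
$\left(f + Q{\left(\left(4 - 4\right) + 3 \right)}\right) 69 = \left(-13 + \left(4 + \left(\left(4 - 4\right) + 3\right)\right)\right) 69 = \left(-13 + \left(4 + \left(0 + 3\right)\right)\right) 69 = \left(-13 + \left(4 + 3\right)\right) 69 = \left(-13 + 7\right) 69 = \left(-6\right) 69 = -414$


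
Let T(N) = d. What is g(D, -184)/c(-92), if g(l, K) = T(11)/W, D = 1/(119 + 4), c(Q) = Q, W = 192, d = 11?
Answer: -11/17664 ≈ -0.00062274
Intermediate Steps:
T(N) = 11
D = 1/123 ≈ 0.0081301
g(l, K) = 11/192
g(D, -184)/c(-92) = (11/192)/(-92) = (11/192)*(-1/92) = -11/17664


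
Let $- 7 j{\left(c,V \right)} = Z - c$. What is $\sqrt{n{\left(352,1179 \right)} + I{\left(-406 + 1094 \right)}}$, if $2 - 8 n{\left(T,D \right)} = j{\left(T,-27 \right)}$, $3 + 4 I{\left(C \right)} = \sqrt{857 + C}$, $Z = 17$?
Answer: $\frac{\sqrt{-5082 + 196 \sqrt{1545}}}{28} \approx 1.8288$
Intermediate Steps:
$I{\left(C \right)} = - \frac{3}{4} + \frac{\sqrt{857 + C}}{4}$
$j{\left(c,V \right)} = - \frac{17}{7} + \frac{c}{7}$ ($j{\left(c,V \right)} = - \frac{17 - c}{7} = - \frac{17}{7} + \frac{c}{7}$)
$n{\left(T,D \right)} = \frac{31}{56} - \frac{T}{56}$ ($n{\left(T,D \right)} = \frac{1}{4} - \frac{- \frac{17}{7} + \frac{T}{7}}{8} = \frac{1}{4} - \left(- \frac{17}{56} + \frac{T}{56}\right) = \frac{31}{56} - \frac{T}{56}$)
$\sqrt{n{\left(352,1179 \right)} + I{\left(-406 + 1094 \right)}} = \sqrt{\left(\frac{31}{56} - \frac{44}{7}\right) - \left(\frac{3}{4} - \frac{\sqrt{857 + \left(-406 + 1094\right)}}{4}\right)} = \sqrt{\left(\frac{31}{56} - \frac{44}{7}\right) - \left(\frac{3}{4} - \frac{\sqrt{857 + 688}}{4}\right)} = \sqrt{- \frac{321}{56} - \left(\frac{3}{4} - \frac{\sqrt{1545}}{4}\right)} = \sqrt{- \frac{363}{56} + \frac{\sqrt{1545}}{4}}$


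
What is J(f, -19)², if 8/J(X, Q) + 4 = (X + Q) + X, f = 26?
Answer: 64/841 ≈ 0.076100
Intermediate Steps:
J(X, Q) = 8/(-4 + Q + 2*X) (J(X, Q) = 8/(-4 + ((X + Q) + X)) = 8/(-4 + ((Q + X) + X)) = 8/(-4 + (Q + 2*X)) = 8/(-4 + Q + 2*X))
J(f, -19)² = (8/(-4 - 19 + 2*26))² = (8/(-4 - 19 + 52))² = (8/29)² = 64/841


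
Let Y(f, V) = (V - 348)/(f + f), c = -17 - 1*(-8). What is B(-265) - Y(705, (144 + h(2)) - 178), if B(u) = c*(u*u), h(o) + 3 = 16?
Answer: -297051627/470 ≈ -6.3203e+5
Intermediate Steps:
h(o) = 13 (h(o) = -3 + 16 = 13)
c = -9 (c = -17 + 8 = -9)
Y(f, V) = (-348 + V)/(2*f) (Y(f, V) = (-348 + V)/((2*f)) = (-348 + V)*(1/(2*f)) = (-348 + V)/(2*f))
B(u) = -9*u**2 (B(u) = -9*u*u = -9*u**2)
B(-265) - Y(705, (144 + h(2)) - 178) = -9*(-265)**2 - (-348 + ((144 + 13) - 178))/(2*705) = -9*70225 - (-348 + (157 - 178))/(2*705) = -632025 - (-348 - 21)/(2*705) = -632025 - (-369)/(2*705) = -632025 - 1*(-123/470) = -632025 + 123/470 = -297051627/470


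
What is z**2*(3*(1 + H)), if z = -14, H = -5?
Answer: -2352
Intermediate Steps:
z**2*(3*(1 + H)) = (-14)**2*(3*(1 - 5)) = 196*(3*(-4)) = 196*(-12) = -2352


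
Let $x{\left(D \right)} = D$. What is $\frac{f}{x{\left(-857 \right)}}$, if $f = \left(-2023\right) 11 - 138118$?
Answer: $\frac{160371}{857} \approx 187.13$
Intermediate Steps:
$f = -160371$ ($f = -22253 - 138118 = -160371$)
$\frac{f}{x{\left(-857 \right)}} = - \frac{160371}{-857} = \left(-160371\right) \left(- \frac{1}{857}\right) = \frac{160371}{857}$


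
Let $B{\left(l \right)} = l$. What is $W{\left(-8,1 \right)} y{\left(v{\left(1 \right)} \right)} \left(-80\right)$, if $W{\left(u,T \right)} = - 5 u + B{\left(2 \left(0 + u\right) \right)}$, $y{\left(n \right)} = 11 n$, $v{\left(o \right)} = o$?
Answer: $-21120$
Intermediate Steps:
$W{\left(u,T \right)} = - 3 u$ ($W{\left(u,T \right)} = - 5 u + 2 \left(0 + u\right) = - 5 u + 2 u = - 3 u$)
$W{\left(-8,1 \right)} y{\left(v{\left(1 \right)} \right)} \left(-80\right) = \left(-3\right) \left(-8\right) 11 \cdot 1 \left(-80\right) = 24 \cdot 11 \left(-80\right) = 264 \left(-80\right) = -21120$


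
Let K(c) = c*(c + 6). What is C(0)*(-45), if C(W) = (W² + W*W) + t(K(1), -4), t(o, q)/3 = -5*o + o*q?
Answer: 8505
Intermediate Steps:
K(c) = c*(6 + c)
t(o, q) = -15*o + 3*o*q (t(o, q) = 3*(-5*o + o*q) = -15*o + 3*o*q)
C(W) = -189 + 2*W² (C(W) = (W² + W*W) + 3*(1*(6 + 1))*(-5 - 4) = (W² + W²) + 3*(1*7)*(-9) = 2*W² + 3*7*(-9) = 2*W² - 189 = -189 + 2*W²)
C(0)*(-45) = (-189 + 2*0²)*(-45) = (-189 + 2*0)*(-45) = (-189 + 0)*(-45) = -189*(-45) = 8505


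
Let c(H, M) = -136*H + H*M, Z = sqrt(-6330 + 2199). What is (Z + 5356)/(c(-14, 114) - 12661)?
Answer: -5356/12353 - 9*I*sqrt(51)/12353 ≈ -0.43358 - 0.005203*I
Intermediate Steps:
Z = 9*I*sqrt(51) (Z = sqrt(-4131) = 9*I*sqrt(51) ≈ 64.273*I)
(Z + 5356)/(c(-14, 114) - 12661) = (9*I*sqrt(51) + 5356)/(-14*(-136 + 114) - 12661) = (5356 + 9*I*sqrt(51))/(-14*(-22) - 12661) = (5356 + 9*I*sqrt(51))/(308 - 12661) = (5356 + 9*I*sqrt(51))/(-12353) = (5356 + 9*I*sqrt(51))*(-1/12353) = -5356/12353 - 9*I*sqrt(51)/12353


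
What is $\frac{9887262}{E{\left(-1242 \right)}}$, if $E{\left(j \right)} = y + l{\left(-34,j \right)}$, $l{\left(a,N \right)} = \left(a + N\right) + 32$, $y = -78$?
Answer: $- \frac{4943631}{661} \approx -7479.0$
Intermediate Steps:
$l{\left(a,N \right)} = 32 + N + a$ ($l{\left(a,N \right)} = \left(N + a\right) + 32 = 32 + N + a$)
$E{\left(j \right)} = -80 + j$ ($E{\left(j \right)} = -78 + \left(32 + j - 34\right) = -78 + \left(-2 + j\right) = -80 + j$)
$\frac{9887262}{E{\left(-1242 \right)}} = \frac{9887262}{-80 - 1242} = \frac{9887262}{-1322} = 9887262 \left(- \frac{1}{1322}\right) = - \frac{4943631}{661}$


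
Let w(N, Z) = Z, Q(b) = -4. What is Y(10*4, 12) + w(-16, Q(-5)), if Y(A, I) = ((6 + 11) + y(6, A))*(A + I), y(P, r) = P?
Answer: 1192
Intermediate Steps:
Y(A, I) = 23*A + 23*I (Y(A, I) = ((6 + 11) + 6)*(A + I) = (17 + 6)*(A + I) = 23*(A + I) = 23*A + 23*I)
Y(10*4, 12) + w(-16, Q(-5)) = (23*(10*4) + 23*12) - 4 = (23*40 + 276) - 4 = (920 + 276) - 4 = 1196 - 4 = 1192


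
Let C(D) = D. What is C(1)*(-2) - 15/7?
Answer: -29/7 ≈ -4.1429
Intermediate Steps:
C(1)*(-2) - 15/7 = 1*(-2) - 15/7 = -2 - 15*⅐ = -2 - 15/7 = -29/7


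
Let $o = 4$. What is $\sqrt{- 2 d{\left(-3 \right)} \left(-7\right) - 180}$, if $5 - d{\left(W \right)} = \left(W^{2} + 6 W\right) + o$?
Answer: $2 i \sqrt{10} \approx 6.3246 i$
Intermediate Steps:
$d{\left(W \right)} = 1 - W^{2} - 6 W$ ($d{\left(W \right)} = 5 - \left(\left(W^{2} + 6 W\right) + 4\right) = 5 - \left(4 + W^{2} + 6 W\right) = 1 - W^{2} - 6 W$)
$\sqrt{- 2 d{\left(-3 \right)} \left(-7\right) - 180} = \sqrt{- 2 \left(1 - \left(-3\right)^{2} - -18\right) \left(-7\right) - 180} = \sqrt{- 2 \left(1 - 9 + 18\right) \left(-7\right) - 180} = \sqrt{\left(-2\right) 10 \left(-7\right) - 180} = \sqrt{\left(-20\right) \left(-7\right) - 180} = \sqrt{140 - 180} = \sqrt{-40} = 2 i \sqrt{10}$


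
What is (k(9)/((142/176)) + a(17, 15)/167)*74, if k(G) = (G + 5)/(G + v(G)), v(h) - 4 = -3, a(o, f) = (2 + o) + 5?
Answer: 8243008/59285 ≈ 139.04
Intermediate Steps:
a(o, f) = 7 + o
v(h) = 1 (v(h) = 4 - 3 = 1)
k(G) = (5 + G)/(1 + G) (k(G) = (G + 5)/(G + 1) = (5 + G)/(1 + G))
(k(9)/((142/176)) + a(17, 15)/167)*74 = (((5 + 9)/(1 + 9))/((142/176)) + (7 + 17)/167)*74 = ((14/10)/((142*(1/176))) + 24*(1/167))*74 = (((⅒)*14)/(71/88) + 24/167)*74 = ((7/5)*(88/71) + 24/167)*74 = (616/355 + 24/167)*74 = (111392/59285)*74 = 8243008/59285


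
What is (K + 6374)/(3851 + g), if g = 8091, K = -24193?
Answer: -17819/11942 ≈ -1.4921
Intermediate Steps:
(K + 6374)/(3851 + g) = (-24193 + 6374)/(3851 + 8091) = -17819/11942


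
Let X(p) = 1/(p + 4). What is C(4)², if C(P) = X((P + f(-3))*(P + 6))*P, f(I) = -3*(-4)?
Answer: 1/1681 ≈ 0.00059488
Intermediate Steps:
f(I) = 12
X(p) = 1/(4 + p)
C(P) = P/(4 + (6 + P)*(12 + P)) (C(P) = P/(4 + (P + 12)*(P + 6)) = P/(4 + (12 + P)*(6 + P)) = P/(4 + (6 + P)*(12 + P)))
C(4)² = (4/(76 + 4² + 18*4))² = (4/(76 + 16 + 72))² = (4/164)² = (4*(1/164))² = (1/41)² = 1/1681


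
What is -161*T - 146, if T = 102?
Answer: -16568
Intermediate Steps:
-161*T - 146 = -161*102 - 146 = -16422 - 146 = -16568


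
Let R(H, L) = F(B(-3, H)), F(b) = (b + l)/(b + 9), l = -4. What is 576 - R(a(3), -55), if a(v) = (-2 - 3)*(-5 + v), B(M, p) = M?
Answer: 3463/6 ≈ 577.17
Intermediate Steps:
a(v) = 25 - 5*v (a(v) = -5*(-5 + v) = 25 - 5*v)
F(b) = (-4 + b)/(9 + b) (F(b) = (b - 4)/(b + 9) = (-4 + b)/(9 + b))
R(H, L) = -7/6 (R(H, L) = (-4 - 3)/(9 - 3) = -7/6)
576 - R(a(3), -55) = 576 - 1*(-7/6) = 576 + 7/6 = 3463/6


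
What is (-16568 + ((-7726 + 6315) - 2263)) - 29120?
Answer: -49362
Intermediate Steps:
(-16568 + ((-7726 + 6315) - 2263)) - 29120 = (-16568 + (-1411 - 2263)) - 29120 = (-16568 - 3674) - 29120 = -20242 - 29120 = -49362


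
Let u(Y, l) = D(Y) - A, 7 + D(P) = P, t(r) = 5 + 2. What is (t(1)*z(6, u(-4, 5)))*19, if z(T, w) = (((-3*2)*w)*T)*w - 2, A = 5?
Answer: -1225994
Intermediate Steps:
t(r) = 7
D(P) = -7 + P
u(Y, l) = -12 + Y (u(Y, l) = (-7 + Y) - 1*5 = (-7 + Y) - 5 = -12 + Y)
z(T, w) = -2 - 6*T*w² (z(T, w) = ((-6*w)*T)*w - 2 = (-6*T*w)*w - 2 = -6*T*w² - 2 = -2 - 6*T*w²)
(t(1)*z(6, u(-4, 5)))*19 = (7*(-2 - 6*6*(-12 - 4)²))*19 = (7*(-2 - 6*6*(-16)²))*19 = (7*(-2 - 6*6*256))*19 = (7*(-2 - 9216))*19 = (7*(-9218))*19 = -64526*19 = -1225994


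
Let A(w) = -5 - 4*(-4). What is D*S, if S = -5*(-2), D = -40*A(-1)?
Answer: -4400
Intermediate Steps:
A(w) = 11 (A(w) = -5 + 16 = 11)
D = -440 (D = -40*11 = -440)
S = 10
D*S = -440*10 = -4400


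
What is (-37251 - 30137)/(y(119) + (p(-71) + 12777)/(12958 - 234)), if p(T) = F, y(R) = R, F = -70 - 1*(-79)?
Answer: -428722456/763471 ≈ -561.54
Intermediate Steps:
F = 9 (F = -70 + 79 = 9)
p(T) = 9
(-37251 - 30137)/(y(119) + (p(-71) + 12777)/(12958 - 234)) = (-37251 - 30137)/(119 + (9 + 12777)/(12958 - 234)) = -67388/(119 + 12786/12724) = -67388/(119 + 12786*(1/12724)) = -67388/(119 + 6393/6362) = -67388/763471/6362 = -67388*6362/763471 = -428722456/763471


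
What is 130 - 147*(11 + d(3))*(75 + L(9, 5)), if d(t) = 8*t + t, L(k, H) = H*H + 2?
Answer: -569642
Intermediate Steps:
L(k, H) = 2 + H² (L(k, H) = H² + 2 = 2 + H²)
d(t) = 9*t
130 - 147*(11 + d(3))*(75 + L(9, 5)) = 130 - 147*(11 + 9*3)*(75 + (2 + 5²)) = 130 - 147*(11 + 27)*(75 + (2 + 25)) = 130 - 5586*(75 + 27) = 130 - 5586*102 = 130 - 147*3876 = 130 - 569772 = -569642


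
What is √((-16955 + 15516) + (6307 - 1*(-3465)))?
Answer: √8333 ≈ 91.285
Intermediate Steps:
√((-16955 + 15516) + (6307 - 1*(-3465))) = √(-1439 + (6307 + 3465)) = √(-1439 + 9772) = √8333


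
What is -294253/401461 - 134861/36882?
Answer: -64994071067/14806684602 ≈ -4.3895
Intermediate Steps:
-294253/401461 - 134861/36882 = -64994071067/14806684602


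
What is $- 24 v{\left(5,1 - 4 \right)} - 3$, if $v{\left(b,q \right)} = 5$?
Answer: $-123$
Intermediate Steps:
$- 24 v{\left(5,1 - 4 \right)} - 3 = \left(-24\right) 5 - 3 = -120 - 3 = -123$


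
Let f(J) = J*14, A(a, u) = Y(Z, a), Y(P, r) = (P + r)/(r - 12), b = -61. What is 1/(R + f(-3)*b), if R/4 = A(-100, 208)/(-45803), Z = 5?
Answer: 1282484/3285723913 ≈ 0.00039032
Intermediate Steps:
Y(P, r) = (P + r)/(-12 + r)
A(a, u) = (5 + a)/(-12 + a)
f(J) = 14*J
R = -95/1282484 (R = 4*(((5 - 100)/(-12 - 100))/(-45803)) = 4*((-95/(-112))*(-1/45803)) = 4*(-1/112*(-95)*(-1/45803)) = 4*((95/112)*(-1/45803)) = 4*(-95/5129936) = -95/1282484 ≈ -7.4075e-5)
1/(R + f(-3)*b) = 1/(-95/1282484 + (14*(-3))*(-61)) = 1/(-95/1282484 - 42*(-61)) = 1/(-95/1282484 + 2562) = 1/(3285723913/1282484) = 1282484/3285723913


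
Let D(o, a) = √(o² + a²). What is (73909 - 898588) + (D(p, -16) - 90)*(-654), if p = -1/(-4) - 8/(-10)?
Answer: -765819 - 327*√102841/10 ≈ -7.7631e+5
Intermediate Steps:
p = 21/20 (p = -1*(-¼) - 8*(-⅒) = ¼ + ⅘ = 21/20 ≈ 1.0500)
D(o, a) = √(a² + o²)
(73909 - 898588) + (D(p, -16) - 90)*(-654) = (73909 - 898588) + (√((-16)² + (21/20)²) - 90)*(-654) = -824679 + (√(256 + 441/400) - 90)*(-654) = -824679 + (√(102841/400) - 90)*(-654) = -824679 + (√102841/20 - 90)*(-654) = -824679 + (-90 + √102841/20)*(-654) = -824679 + (58860 - 327*√102841/10) = -765819 - 327*√102841/10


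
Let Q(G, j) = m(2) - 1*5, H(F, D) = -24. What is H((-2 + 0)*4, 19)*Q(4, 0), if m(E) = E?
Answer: 72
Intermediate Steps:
Q(G, j) = -3 (Q(G, j) = 2 - 1*5 = 2 - 5 = -3)
H((-2 + 0)*4, 19)*Q(4, 0) = -24*(-3) = 72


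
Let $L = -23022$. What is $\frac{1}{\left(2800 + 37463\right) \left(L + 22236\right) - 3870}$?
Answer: $- \frac{1}{31650588} \approx -3.1595 \cdot 10^{-8}$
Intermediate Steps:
$\frac{1}{\left(2800 + 37463\right) \left(L + 22236\right) - 3870} = \frac{1}{\left(2800 + 37463\right) \left(-23022 + 22236\right) - 3870} = \frac{1}{40263 \left(-786\right) - 3870} = \frac{1}{-31646718 - 3870} = \frac{1}{-31650588} = - \frac{1}{31650588}$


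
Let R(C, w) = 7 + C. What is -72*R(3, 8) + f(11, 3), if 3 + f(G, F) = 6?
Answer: -717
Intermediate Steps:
f(G, F) = 3 (f(G, F) = -3 + 6 = 3)
-72*R(3, 8) + f(11, 3) = -72*(7 + 3) + 3 = -72*10 + 3 = -720 + 3 = -717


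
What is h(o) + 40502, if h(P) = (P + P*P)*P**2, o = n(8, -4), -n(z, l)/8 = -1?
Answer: 45110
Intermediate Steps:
n(z, l) = 8 (n(z, l) = -8*(-1) = 8)
o = 8
h(P) = P**2*(P + P**2) (h(P) = (P + P**2)*P**2 = P**2*(P + P**2))
h(o) + 40502 = 8**3*(1 + 8) + 40502 = 512*9 + 40502 = 4608 + 40502 = 45110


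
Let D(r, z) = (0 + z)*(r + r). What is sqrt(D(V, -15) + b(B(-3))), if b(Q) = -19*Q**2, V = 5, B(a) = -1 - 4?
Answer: 25*I ≈ 25.0*I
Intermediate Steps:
B(a) = -5
D(r, z) = 2*r*z (D(r, z) = z*(2*r) = 2*r*z)
sqrt(D(V, -15) + b(B(-3))) = sqrt(2*5*(-15) - 19*(-5)**2) = sqrt(-150 - 19*25) = sqrt(-150 - 475) = sqrt(-625) = 25*I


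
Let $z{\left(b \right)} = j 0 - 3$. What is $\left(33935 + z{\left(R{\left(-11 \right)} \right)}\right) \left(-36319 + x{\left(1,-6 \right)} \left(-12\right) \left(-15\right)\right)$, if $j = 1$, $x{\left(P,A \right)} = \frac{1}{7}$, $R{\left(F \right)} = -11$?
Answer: $- \frac{8620526396}{7} \approx -1.2315 \cdot 10^{9}$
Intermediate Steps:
$x{\left(P,A \right)} = \frac{1}{7}$
$z{\left(b \right)} = -3$ ($z{\left(b \right)} = 1 \cdot 0 - 3 = 0 - 3 = -3$)
$\left(33935 + z{\left(R{\left(-11 \right)} \right)}\right) \left(-36319 + x{\left(1,-6 \right)} \left(-12\right) \left(-15\right)\right) = \left(33935 - 3\right) \left(-36319 + \frac{1}{7} \left(-12\right) \left(-15\right)\right) = 33932 \left(-36319 - - \frac{180}{7}\right) = 33932 \left(-36319 + \frac{180}{7}\right) = 33932 \left(- \frac{254053}{7}\right) = - \frac{8620526396}{7}$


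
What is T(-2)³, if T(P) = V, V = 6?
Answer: 216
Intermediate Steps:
T(P) = 6
T(-2)³ = 6³ = 216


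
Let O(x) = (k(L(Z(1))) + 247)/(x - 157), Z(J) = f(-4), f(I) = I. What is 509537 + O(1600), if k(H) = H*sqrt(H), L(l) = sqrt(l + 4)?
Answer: 56558626/111 ≈ 5.0954e+5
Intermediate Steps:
Z(J) = -4
L(l) = sqrt(4 + l)
k(H) = H**(3/2)
O(x) = 247/(-157 + x) (O(x) = ((sqrt(4 - 4))**(3/2) + 247)/(x - 157) = ((sqrt(0))**(3/2) + 247)/(-157 + x) = (0**(3/2) + 247)/(-157 + x) = (0 + 247)/(-157 + x) = 247/(-157 + x))
509537 + O(1600) = 509537 + 247/(-157 + 1600) = 509537 + 247/1443 = 509537 + 247*(1/1443) = 509537 + 19/111 = 56558626/111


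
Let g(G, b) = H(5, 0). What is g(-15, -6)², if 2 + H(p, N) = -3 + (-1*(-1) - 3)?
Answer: 49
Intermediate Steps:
H(p, N) = -7 (H(p, N) = -2 + (-3 + (-1*(-1) - 3)) = -2 + (-3 + (1 - 3)) = -2 + (-3 - 2) = -2 - 5 = -7)
g(G, b) = -7
g(-15, -6)² = (-7)² = 49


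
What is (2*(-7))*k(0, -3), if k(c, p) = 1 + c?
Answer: -14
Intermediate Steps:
(2*(-7))*k(0, -3) = (2*(-7))*(1 + 0) = -14*1 = -14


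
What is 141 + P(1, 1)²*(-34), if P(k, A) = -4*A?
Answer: -403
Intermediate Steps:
141 + P(1, 1)²*(-34) = 141 + (-4*1)²*(-34) = 141 + (-4)²*(-34) = 141 + 16*(-34) = 141 - 544 = -403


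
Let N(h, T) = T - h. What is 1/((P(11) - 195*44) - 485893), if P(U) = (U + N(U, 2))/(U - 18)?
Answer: -7/3461313 ≈ -2.0224e-6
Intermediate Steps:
P(U) = 2/(-18 + U) (P(U) = (U + (2 - U))/(U - 18) = 2/(-18 + U))
1/((P(11) - 195*44) - 485893) = 1/((2/(-18 + 11) - 195*44) - 485893) = 1/((2/(-7) - 8580) - 485893) = 1/((2*(-1/7) - 8580) - 485893) = 1/((-2/7 - 8580) - 485893) = 1/(-60062/7 - 485893) = 1/(-3461313/7) = -7/3461313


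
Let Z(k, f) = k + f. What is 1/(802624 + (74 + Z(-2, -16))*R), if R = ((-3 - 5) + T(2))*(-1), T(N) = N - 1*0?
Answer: 1/802960 ≈ 1.2454e-6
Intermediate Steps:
T(N) = N (T(N) = N + 0 = N)
Z(k, f) = f + k
R = 6 (R = ((-3 - 5) + 2)*(-1) = (-8 + 2)*(-1) = -6*(-1) = 6)
1/(802624 + (74 + Z(-2, -16))*R) = 1/(802624 + (74 + (-16 - 2))*6) = 1/(802624 + (74 - 18)*6) = 1/(802624 + 56*6) = 1/(802624 + 336) = 1/802960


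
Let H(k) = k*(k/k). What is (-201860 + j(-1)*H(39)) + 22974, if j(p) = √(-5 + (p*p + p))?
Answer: -178886 + 39*I*√5 ≈ -1.7889e+5 + 87.207*I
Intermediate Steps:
H(k) = k (H(k) = k*1 = k)
j(p) = √(-5 + p + p²) (j(p) = √(-5 + (p² + p)) = √(-5 + (p + p²)) = √(-5 + p + p²))
(-201860 + j(-1)*H(39)) + 22974 = (-201860 + √(-5 - 1 + (-1)²)*39) + 22974 = (-201860 + √(-5 - 1 + 1)*39) + 22974 = (-201860 + √(-5)*39) + 22974 = (-201860 + (I*√5)*39) + 22974 = (-201860 + 39*I*√5) + 22974 = -178886 + 39*I*√5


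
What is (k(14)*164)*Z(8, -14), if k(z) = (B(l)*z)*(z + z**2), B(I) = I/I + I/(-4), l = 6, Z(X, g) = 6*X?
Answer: -11571840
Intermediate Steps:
B(I) = 1 - I/4 (B(I) = 1 + I*(-1/4) = 1 - I/4)
k(z) = -z*(z + z**2)/2 (k(z) = ((1 - 1/4*6)*z)*(z + z**2) = ((1 - 3/2)*z)*(z + z**2) = (-z/2)*(z + z**2) = -z*(z + z**2)/2)
(k(14)*164)*Z(8, -14) = (((1/2)*14**2*(-1 - 1*14))*164)*(6*8) = (((1/2)*196*(-1 - 14))*164)*48 = (((1/2)*196*(-15))*164)*48 = -1470*164*48 = -241080*48 = -11571840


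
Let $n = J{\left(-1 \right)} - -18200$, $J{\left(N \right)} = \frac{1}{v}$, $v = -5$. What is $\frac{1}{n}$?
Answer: $\frac{5}{90999} \approx 5.4946 \cdot 10^{-5}$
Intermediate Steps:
$J{\left(N \right)} = - \frac{1}{5}$ ($J{\left(N \right)} = \frac{1}{-5} = - \frac{1}{5}$)
$n = \frac{90999}{5}$ ($n = - \frac{1}{5} - -18200 = - \frac{1}{5} + 18200 = \frac{90999}{5} \approx 18200.0$)
$\frac{1}{n} = \frac{1}{\frac{90999}{5}} = \frac{5}{90999}$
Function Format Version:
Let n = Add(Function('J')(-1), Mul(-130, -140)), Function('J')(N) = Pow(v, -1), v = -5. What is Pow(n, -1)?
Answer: Rational(5, 90999) ≈ 5.4946e-5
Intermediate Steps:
Function('J')(N) = Rational(-1, 5) (Function('J')(N) = Pow(-5, -1) = Rational(-1, 5))
n = Rational(90999, 5) (n = Add(Rational(-1, 5), Mul(-130, -140)) = Add(Rational(-1, 5), 18200) = Rational(90999, 5) ≈ 18200.)
Pow(n, -1) = Pow(Rational(90999, 5), -1) = Rational(5, 90999)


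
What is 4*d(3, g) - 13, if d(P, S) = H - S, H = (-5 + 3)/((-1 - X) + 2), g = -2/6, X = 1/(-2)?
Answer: -17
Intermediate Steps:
X = -½ (X = 1*(-½) = -½ ≈ -0.50000)
g = -⅓ (g = -2*⅙ = -⅓ ≈ -0.33333)
H = -4/3 (H = (-5 + 3)/((-1 - 1*(-½)) + 2) = -2/((-1 + ½) + 2) = -2/(-½ + 2) = -2/3/2 = -2*⅔ = -4/3 ≈ -1.3333)
d(P, S) = -4/3 - S
4*d(3, g) - 13 = 4*(-4/3 - 1*(-⅓)) - 13 = 4*(-4/3 + ⅓) - 13 = 4*(-1) - 13 = -4 - 13 = -17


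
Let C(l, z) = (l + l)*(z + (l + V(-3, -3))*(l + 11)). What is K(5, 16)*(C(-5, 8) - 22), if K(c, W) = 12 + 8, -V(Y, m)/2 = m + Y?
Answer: -10440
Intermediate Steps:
V(Y, m) = -2*Y - 2*m (V(Y, m) = -2*(m + Y) = -2*(Y + m) = -2*Y - 2*m)
K(c, W) = 20
C(l, z) = 2*l*(z + (11 + l)*(12 + l)) (C(l, z) = (l + l)*(z + (l + (-2*(-3) - 2*(-3)))*(l + 11)) = (2*l)*(z + (l + (6 + 6))*(11 + l)) = (2*l)*(z + (l + 12)*(11 + l)) = (2*l)*(z + (12 + l)*(11 + l)) = (2*l)*(z + (11 + l)*(12 + l)) = 2*l*(z + (11 + l)*(12 + l)))
K(5, 16)*(C(-5, 8) - 22) = 20*(2*(-5)*(132 + 8 + (-5)**2 + 23*(-5)) - 22) = 20*(2*(-5)*(132 + 8 + 25 - 115) - 22) = 20*(2*(-5)*50 - 22) = 20*(-500 - 22) = 20*(-522) = -10440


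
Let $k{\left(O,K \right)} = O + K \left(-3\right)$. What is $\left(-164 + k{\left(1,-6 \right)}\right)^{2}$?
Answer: $21025$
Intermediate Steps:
$k{\left(O,K \right)} = O - 3 K$
$\left(-164 + k{\left(1,-6 \right)}\right)^{2} = \left(-164 + \left(1 - -18\right)\right)^{2} = \left(-164 + \left(1 + 18\right)\right)^{2} = \left(-164 + 19\right)^{2} = \left(-145\right)^{2} = 21025$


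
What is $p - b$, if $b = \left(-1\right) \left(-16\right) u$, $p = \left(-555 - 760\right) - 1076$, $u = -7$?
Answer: $-2279$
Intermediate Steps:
$p = -2391$ ($p = -1315 - 1076 = -2391$)
$b = -112$ ($b = \left(-1\right) \left(-16\right) \left(-7\right) = 16 \left(-7\right) = -112$)
$p - b = -2391 - -112 = -2391 + 112 = -2279$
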